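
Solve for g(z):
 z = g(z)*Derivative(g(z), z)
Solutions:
 g(z) = -sqrt(C1 + z^2)
 g(z) = sqrt(C1 + z^2)


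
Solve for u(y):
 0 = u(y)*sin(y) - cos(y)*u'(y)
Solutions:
 u(y) = C1/cos(y)


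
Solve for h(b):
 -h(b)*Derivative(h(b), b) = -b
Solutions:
 h(b) = -sqrt(C1 + b^2)
 h(b) = sqrt(C1 + b^2)


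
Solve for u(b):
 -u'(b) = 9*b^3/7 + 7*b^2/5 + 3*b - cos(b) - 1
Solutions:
 u(b) = C1 - 9*b^4/28 - 7*b^3/15 - 3*b^2/2 + b + sin(b)


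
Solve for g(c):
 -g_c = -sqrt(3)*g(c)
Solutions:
 g(c) = C1*exp(sqrt(3)*c)


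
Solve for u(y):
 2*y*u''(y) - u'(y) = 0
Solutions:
 u(y) = C1 + C2*y^(3/2)


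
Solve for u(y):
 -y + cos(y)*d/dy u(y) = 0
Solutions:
 u(y) = C1 + Integral(y/cos(y), y)


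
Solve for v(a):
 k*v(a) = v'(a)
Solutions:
 v(a) = C1*exp(a*k)


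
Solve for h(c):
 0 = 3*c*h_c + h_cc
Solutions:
 h(c) = C1 + C2*erf(sqrt(6)*c/2)


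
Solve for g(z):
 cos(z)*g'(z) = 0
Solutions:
 g(z) = C1


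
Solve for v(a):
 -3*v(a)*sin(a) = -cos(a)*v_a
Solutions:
 v(a) = C1/cos(a)^3


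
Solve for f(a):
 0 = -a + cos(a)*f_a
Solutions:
 f(a) = C1 + Integral(a/cos(a), a)


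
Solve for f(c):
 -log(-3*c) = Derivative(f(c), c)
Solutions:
 f(c) = C1 - c*log(-c) + c*(1 - log(3))


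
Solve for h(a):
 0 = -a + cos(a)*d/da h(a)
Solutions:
 h(a) = C1 + Integral(a/cos(a), a)


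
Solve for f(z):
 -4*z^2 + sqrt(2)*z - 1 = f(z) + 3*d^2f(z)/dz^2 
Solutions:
 f(z) = C1*sin(sqrt(3)*z/3) + C2*cos(sqrt(3)*z/3) - 4*z^2 + sqrt(2)*z + 23


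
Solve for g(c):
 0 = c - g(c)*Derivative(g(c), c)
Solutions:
 g(c) = -sqrt(C1 + c^2)
 g(c) = sqrt(C1 + c^2)


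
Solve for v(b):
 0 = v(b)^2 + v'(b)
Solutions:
 v(b) = 1/(C1 + b)


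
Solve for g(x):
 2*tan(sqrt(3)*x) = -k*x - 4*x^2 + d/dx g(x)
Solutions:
 g(x) = C1 + k*x^2/2 + 4*x^3/3 - 2*sqrt(3)*log(cos(sqrt(3)*x))/3


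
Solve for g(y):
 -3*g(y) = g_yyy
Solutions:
 g(y) = C3*exp(-3^(1/3)*y) + (C1*sin(3^(5/6)*y/2) + C2*cos(3^(5/6)*y/2))*exp(3^(1/3)*y/2)


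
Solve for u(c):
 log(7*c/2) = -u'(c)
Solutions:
 u(c) = C1 - c*log(c) + c*log(2/7) + c


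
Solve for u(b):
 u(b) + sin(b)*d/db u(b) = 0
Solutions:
 u(b) = C1*sqrt(cos(b) + 1)/sqrt(cos(b) - 1)


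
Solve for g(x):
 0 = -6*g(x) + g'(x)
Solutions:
 g(x) = C1*exp(6*x)


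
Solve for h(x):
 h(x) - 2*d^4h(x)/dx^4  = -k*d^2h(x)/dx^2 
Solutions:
 h(x) = C1*exp(-x*sqrt(k - sqrt(k^2 + 8))/2) + C2*exp(x*sqrt(k - sqrt(k^2 + 8))/2) + C3*exp(-x*sqrt(k + sqrt(k^2 + 8))/2) + C4*exp(x*sqrt(k + sqrt(k^2 + 8))/2)


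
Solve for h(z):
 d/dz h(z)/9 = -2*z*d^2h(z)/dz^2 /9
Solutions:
 h(z) = C1 + C2*sqrt(z)


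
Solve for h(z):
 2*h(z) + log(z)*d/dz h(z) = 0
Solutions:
 h(z) = C1*exp(-2*li(z))


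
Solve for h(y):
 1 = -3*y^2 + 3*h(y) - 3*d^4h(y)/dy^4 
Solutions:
 h(y) = C1*exp(-y) + C2*exp(y) + C3*sin(y) + C4*cos(y) + y^2 + 1/3


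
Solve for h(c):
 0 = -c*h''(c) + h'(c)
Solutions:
 h(c) = C1 + C2*c^2


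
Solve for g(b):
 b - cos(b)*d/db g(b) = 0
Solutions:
 g(b) = C1 + Integral(b/cos(b), b)


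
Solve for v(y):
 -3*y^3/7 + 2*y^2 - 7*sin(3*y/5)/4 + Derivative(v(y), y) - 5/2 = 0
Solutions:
 v(y) = C1 + 3*y^4/28 - 2*y^3/3 + 5*y/2 - 35*cos(3*y/5)/12


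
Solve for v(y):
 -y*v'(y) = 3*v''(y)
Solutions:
 v(y) = C1 + C2*erf(sqrt(6)*y/6)


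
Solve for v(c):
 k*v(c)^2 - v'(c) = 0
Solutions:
 v(c) = -1/(C1 + c*k)


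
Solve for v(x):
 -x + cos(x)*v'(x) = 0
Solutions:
 v(x) = C1 + Integral(x/cos(x), x)


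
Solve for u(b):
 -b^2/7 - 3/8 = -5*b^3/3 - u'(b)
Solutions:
 u(b) = C1 - 5*b^4/12 + b^3/21 + 3*b/8


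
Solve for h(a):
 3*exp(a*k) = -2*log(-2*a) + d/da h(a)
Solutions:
 h(a) = C1 + 2*a*log(-a) + 2*a*(-1 + log(2)) + Piecewise((3*exp(a*k)/k, Ne(k, 0)), (3*a, True))


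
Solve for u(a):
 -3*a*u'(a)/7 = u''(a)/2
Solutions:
 u(a) = C1 + C2*erf(sqrt(21)*a/7)


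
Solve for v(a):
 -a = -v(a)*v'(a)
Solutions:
 v(a) = -sqrt(C1 + a^2)
 v(a) = sqrt(C1 + a^2)


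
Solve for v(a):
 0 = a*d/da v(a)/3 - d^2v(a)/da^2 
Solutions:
 v(a) = C1 + C2*erfi(sqrt(6)*a/6)


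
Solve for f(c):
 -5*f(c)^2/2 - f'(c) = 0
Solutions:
 f(c) = 2/(C1 + 5*c)


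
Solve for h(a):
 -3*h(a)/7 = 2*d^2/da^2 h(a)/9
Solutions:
 h(a) = C1*sin(3*sqrt(42)*a/14) + C2*cos(3*sqrt(42)*a/14)


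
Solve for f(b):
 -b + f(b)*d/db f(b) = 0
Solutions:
 f(b) = -sqrt(C1 + b^2)
 f(b) = sqrt(C1 + b^2)


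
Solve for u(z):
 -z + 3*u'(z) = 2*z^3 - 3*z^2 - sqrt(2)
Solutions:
 u(z) = C1 + z^4/6 - z^3/3 + z^2/6 - sqrt(2)*z/3


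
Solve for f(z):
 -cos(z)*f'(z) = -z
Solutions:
 f(z) = C1 + Integral(z/cos(z), z)


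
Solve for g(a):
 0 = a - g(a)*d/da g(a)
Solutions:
 g(a) = -sqrt(C1 + a^2)
 g(a) = sqrt(C1 + a^2)


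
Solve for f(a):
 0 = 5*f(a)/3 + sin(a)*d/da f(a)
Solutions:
 f(a) = C1*(cos(a) + 1)^(5/6)/(cos(a) - 1)^(5/6)


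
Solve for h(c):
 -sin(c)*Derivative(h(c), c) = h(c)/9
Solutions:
 h(c) = C1*(cos(c) + 1)^(1/18)/(cos(c) - 1)^(1/18)


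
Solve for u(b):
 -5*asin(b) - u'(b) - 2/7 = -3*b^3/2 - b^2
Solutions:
 u(b) = C1 + 3*b^4/8 + b^3/3 - 5*b*asin(b) - 2*b/7 - 5*sqrt(1 - b^2)


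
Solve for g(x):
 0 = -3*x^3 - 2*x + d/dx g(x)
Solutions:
 g(x) = C1 + 3*x^4/4 + x^2


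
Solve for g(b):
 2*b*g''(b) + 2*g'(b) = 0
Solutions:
 g(b) = C1 + C2*log(b)


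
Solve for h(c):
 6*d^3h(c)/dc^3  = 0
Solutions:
 h(c) = C1 + C2*c + C3*c^2


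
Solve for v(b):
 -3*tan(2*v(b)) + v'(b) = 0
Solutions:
 v(b) = -asin(C1*exp(6*b))/2 + pi/2
 v(b) = asin(C1*exp(6*b))/2


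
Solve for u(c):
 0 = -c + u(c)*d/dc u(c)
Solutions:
 u(c) = -sqrt(C1 + c^2)
 u(c) = sqrt(C1 + c^2)


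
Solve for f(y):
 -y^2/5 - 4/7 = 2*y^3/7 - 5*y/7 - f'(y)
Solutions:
 f(y) = C1 + y^4/14 + y^3/15 - 5*y^2/14 + 4*y/7


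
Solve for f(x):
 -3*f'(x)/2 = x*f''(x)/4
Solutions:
 f(x) = C1 + C2/x^5


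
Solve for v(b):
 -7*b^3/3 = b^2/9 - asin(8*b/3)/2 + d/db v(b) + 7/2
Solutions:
 v(b) = C1 - 7*b^4/12 - b^3/27 + b*asin(8*b/3)/2 - 7*b/2 + sqrt(9 - 64*b^2)/16


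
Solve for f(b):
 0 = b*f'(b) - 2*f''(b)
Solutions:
 f(b) = C1 + C2*erfi(b/2)


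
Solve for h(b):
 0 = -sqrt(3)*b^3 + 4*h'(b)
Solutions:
 h(b) = C1 + sqrt(3)*b^4/16


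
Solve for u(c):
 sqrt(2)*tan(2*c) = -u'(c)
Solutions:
 u(c) = C1 + sqrt(2)*log(cos(2*c))/2


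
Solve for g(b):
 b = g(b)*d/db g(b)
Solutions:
 g(b) = -sqrt(C1 + b^2)
 g(b) = sqrt(C1 + b^2)


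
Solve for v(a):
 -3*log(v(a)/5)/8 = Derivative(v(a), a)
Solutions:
 -8*Integral(1/(-log(_y) + log(5)), (_y, v(a)))/3 = C1 - a


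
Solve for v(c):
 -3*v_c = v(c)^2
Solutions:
 v(c) = 3/(C1 + c)


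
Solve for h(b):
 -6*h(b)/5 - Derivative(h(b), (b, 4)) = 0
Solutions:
 h(b) = (C1*sin(10^(3/4)*3^(1/4)*b/10) + C2*cos(10^(3/4)*3^(1/4)*b/10))*exp(-10^(3/4)*3^(1/4)*b/10) + (C3*sin(10^(3/4)*3^(1/4)*b/10) + C4*cos(10^(3/4)*3^(1/4)*b/10))*exp(10^(3/4)*3^(1/4)*b/10)


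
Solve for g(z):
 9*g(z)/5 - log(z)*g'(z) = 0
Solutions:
 g(z) = C1*exp(9*li(z)/5)


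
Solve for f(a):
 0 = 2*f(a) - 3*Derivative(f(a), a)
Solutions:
 f(a) = C1*exp(2*a/3)


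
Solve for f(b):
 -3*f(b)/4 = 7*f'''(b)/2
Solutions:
 f(b) = C3*exp(-14^(2/3)*3^(1/3)*b/14) + (C1*sin(14^(2/3)*3^(5/6)*b/28) + C2*cos(14^(2/3)*3^(5/6)*b/28))*exp(14^(2/3)*3^(1/3)*b/28)


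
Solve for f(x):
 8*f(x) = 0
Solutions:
 f(x) = 0


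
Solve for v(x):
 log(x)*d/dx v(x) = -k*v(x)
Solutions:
 v(x) = C1*exp(-k*li(x))


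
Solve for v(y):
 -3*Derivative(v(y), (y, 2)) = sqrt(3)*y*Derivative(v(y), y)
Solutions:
 v(y) = C1 + C2*erf(sqrt(2)*3^(3/4)*y/6)


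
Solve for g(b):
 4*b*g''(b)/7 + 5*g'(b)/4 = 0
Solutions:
 g(b) = C1 + C2/b^(19/16)


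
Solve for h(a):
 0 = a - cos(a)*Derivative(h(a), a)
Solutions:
 h(a) = C1 + Integral(a/cos(a), a)


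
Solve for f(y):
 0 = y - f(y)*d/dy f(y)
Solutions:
 f(y) = -sqrt(C1 + y^2)
 f(y) = sqrt(C1 + y^2)


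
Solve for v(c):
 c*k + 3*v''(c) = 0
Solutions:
 v(c) = C1 + C2*c - c^3*k/18


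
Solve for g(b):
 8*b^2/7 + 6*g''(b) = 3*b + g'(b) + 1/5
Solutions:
 g(b) = C1 + C2*exp(b/6) + 8*b^3/21 + 75*b^2/14 + 2243*b/35


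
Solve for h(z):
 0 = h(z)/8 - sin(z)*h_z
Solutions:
 h(z) = C1*(cos(z) - 1)^(1/16)/(cos(z) + 1)^(1/16)


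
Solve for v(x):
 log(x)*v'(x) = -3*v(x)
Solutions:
 v(x) = C1*exp(-3*li(x))


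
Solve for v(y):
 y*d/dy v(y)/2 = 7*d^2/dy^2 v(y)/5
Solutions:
 v(y) = C1 + C2*erfi(sqrt(35)*y/14)


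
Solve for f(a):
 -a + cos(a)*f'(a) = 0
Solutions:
 f(a) = C1 + Integral(a/cos(a), a)


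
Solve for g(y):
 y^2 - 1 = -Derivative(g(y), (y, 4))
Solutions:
 g(y) = C1 + C2*y + C3*y^2 + C4*y^3 - y^6/360 + y^4/24


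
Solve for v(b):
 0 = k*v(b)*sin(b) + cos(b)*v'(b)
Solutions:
 v(b) = C1*exp(k*log(cos(b)))


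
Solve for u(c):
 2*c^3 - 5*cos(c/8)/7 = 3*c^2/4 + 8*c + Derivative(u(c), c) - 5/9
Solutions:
 u(c) = C1 + c^4/2 - c^3/4 - 4*c^2 + 5*c/9 - 40*sin(c/8)/7


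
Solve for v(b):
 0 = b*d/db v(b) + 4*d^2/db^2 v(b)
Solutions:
 v(b) = C1 + C2*erf(sqrt(2)*b/4)


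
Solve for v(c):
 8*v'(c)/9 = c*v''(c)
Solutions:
 v(c) = C1 + C2*c^(17/9)


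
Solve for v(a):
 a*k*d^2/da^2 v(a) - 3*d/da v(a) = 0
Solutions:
 v(a) = C1 + a^(((re(k) + 3)*re(k) + im(k)^2)/(re(k)^2 + im(k)^2))*(C2*sin(3*log(a)*Abs(im(k))/(re(k)^2 + im(k)^2)) + C3*cos(3*log(a)*im(k)/(re(k)^2 + im(k)^2)))


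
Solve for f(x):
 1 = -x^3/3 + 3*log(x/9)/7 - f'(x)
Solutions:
 f(x) = C1 - x^4/12 + 3*x*log(x)/7 - 10*x/7 - 6*x*log(3)/7


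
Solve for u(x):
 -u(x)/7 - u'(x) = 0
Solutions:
 u(x) = C1*exp(-x/7)


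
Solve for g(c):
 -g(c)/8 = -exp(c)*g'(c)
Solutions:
 g(c) = C1*exp(-exp(-c)/8)


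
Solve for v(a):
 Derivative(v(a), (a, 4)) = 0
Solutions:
 v(a) = C1 + C2*a + C3*a^2 + C4*a^3


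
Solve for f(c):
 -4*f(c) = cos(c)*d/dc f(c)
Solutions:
 f(c) = C1*(sin(c)^2 - 2*sin(c) + 1)/(sin(c)^2 + 2*sin(c) + 1)


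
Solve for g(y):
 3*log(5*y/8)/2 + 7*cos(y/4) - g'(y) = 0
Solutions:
 g(y) = C1 + 3*y*log(y)/2 - 5*y*log(2) - 3*y/2 + y*log(10)/2 + y*log(5) + 28*sin(y/4)


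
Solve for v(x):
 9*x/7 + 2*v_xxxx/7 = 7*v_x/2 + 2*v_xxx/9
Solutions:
 v(x) = C1 + C2*exp(x*(-7^(2/3)*(81*sqrt(59385) + 19739)^(1/3) - 28*7^(1/3)/(81*sqrt(59385) + 19739)^(1/3) + 28)/108)*sin(sqrt(3)*7^(1/3)*x*(-7^(1/3)*(81*sqrt(59385) + 19739)^(1/3) + 28/(81*sqrt(59385) + 19739)^(1/3))/108) + C3*exp(x*(-7^(2/3)*(81*sqrt(59385) + 19739)^(1/3) - 28*7^(1/3)/(81*sqrt(59385) + 19739)^(1/3) + 28)/108)*cos(sqrt(3)*7^(1/3)*x*(-7^(1/3)*(81*sqrt(59385) + 19739)^(1/3) + 28/(81*sqrt(59385) + 19739)^(1/3))/108) + C4*exp(x*(28*7^(1/3)/(81*sqrt(59385) + 19739)^(1/3) + 14 + 7^(2/3)*(81*sqrt(59385) + 19739)^(1/3))/54) + 9*x^2/49


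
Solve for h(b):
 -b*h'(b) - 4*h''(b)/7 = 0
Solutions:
 h(b) = C1 + C2*erf(sqrt(14)*b/4)


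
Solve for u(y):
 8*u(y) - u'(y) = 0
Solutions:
 u(y) = C1*exp(8*y)


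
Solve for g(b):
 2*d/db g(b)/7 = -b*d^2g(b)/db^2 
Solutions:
 g(b) = C1 + C2*b^(5/7)


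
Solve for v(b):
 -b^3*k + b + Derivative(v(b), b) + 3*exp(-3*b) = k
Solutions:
 v(b) = C1 + b^4*k/4 - b^2/2 + b*k + exp(-3*b)


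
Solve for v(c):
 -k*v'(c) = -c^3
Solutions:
 v(c) = C1 + c^4/(4*k)


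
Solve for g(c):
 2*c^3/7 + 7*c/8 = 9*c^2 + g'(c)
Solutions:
 g(c) = C1 + c^4/14 - 3*c^3 + 7*c^2/16


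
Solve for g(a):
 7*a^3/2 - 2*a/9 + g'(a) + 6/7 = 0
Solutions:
 g(a) = C1 - 7*a^4/8 + a^2/9 - 6*a/7


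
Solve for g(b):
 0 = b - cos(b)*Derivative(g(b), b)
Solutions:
 g(b) = C1 + Integral(b/cos(b), b)


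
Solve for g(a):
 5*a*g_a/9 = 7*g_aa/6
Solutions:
 g(a) = C1 + C2*erfi(sqrt(105)*a/21)


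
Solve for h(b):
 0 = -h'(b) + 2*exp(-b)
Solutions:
 h(b) = C1 - 2*exp(-b)


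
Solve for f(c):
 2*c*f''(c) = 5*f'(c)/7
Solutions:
 f(c) = C1 + C2*c^(19/14)


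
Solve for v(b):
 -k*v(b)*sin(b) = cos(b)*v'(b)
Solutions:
 v(b) = C1*exp(k*log(cos(b)))


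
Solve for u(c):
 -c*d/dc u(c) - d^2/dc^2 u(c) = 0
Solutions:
 u(c) = C1 + C2*erf(sqrt(2)*c/2)


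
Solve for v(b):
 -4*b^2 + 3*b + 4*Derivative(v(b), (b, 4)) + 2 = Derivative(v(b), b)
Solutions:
 v(b) = C1 + C4*exp(2^(1/3)*b/2) - 4*b^3/3 + 3*b^2/2 + 2*b + (C2*sin(2^(1/3)*sqrt(3)*b/4) + C3*cos(2^(1/3)*sqrt(3)*b/4))*exp(-2^(1/3)*b/4)


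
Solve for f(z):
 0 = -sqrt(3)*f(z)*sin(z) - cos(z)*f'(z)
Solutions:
 f(z) = C1*cos(z)^(sqrt(3))


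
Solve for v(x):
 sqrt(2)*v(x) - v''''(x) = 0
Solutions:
 v(x) = C1*exp(-2^(1/8)*x) + C2*exp(2^(1/8)*x) + C3*sin(2^(1/8)*x) + C4*cos(2^(1/8)*x)


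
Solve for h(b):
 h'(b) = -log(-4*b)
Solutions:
 h(b) = C1 - b*log(-b) + b*(1 - 2*log(2))


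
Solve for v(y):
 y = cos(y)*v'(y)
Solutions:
 v(y) = C1 + Integral(y/cos(y), y)


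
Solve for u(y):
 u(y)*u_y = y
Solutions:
 u(y) = -sqrt(C1 + y^2)
 u(y) = sqrt(C1 + y^2)


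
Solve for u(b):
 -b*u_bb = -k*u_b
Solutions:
 u(b) = C1 + b^(re(k) + 1)*(C2*sin(log(b)*Abs(im(k))) + C3*cos(log(b)*im(k)))


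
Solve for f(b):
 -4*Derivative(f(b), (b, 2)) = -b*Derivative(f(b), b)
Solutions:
 f(b) = C1 + C2*erfi(sqrt(2)*b/4)


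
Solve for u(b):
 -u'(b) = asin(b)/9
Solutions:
 u(b) = C1 - b*asin(b)/9 - sqrt(1 - b^2)/9


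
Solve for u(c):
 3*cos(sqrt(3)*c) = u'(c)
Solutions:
 u(c) = C1 + sqrt(3)*sin(sqrt(3)*c)


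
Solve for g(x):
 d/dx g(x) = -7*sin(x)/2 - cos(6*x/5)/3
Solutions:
 g(x) = C1 - 5*sin(6*x/5)/18 + 7*cos(x)/2


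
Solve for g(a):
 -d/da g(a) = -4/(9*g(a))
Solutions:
 g(a) = -sqrt(C1 + 8*a)/3
 g(a) = sqrt(C1 + 8*a)/3


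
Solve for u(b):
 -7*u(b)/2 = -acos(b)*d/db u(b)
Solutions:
 u(b) = C1*exp(7*Integral(1/acos(b), b)/2)


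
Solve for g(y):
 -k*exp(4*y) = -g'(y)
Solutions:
 g(y) = C1 + k*exp(4*y)/4


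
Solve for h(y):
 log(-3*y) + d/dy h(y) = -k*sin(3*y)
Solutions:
 h(y) = C1 + k*cos(3*y)/3 - y*log(-y) - y*log(3) + y


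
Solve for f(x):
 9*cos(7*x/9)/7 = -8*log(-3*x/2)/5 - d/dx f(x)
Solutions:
 f(x) = C1 - 8*x*log(-x)/5 - 8*x*log(3)/5 + 8*x*log(2)/5 + 8*x/5 - 81*sin(7*x/9)/49


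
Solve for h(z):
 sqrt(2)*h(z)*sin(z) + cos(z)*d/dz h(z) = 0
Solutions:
 h(z) = C1*cos(z)^(sqrt(2))


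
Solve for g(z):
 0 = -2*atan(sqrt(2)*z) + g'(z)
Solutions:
 g(z) = C1 + 2*z*atan(sqrt(2)*z) - sqrt(2)*log(2*z^2 + 1)/2


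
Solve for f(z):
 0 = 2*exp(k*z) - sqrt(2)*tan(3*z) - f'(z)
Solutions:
 f(z) = C1 + 2*Piecewise((exp(k*z)/k, Ne(k, 0)), (z, True)) + sqrt(2)*log(cos(3*z))/3


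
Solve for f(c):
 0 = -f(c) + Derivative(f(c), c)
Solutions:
 f(c) = C1*exp(c)


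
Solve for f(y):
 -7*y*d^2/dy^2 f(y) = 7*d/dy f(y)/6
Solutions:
 f(y) = C1 + C2*y^(5/6)


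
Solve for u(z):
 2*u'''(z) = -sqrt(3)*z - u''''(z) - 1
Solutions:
 u(z) = C1 + C2*z + C3*z^2 + C4*exp(-2*z) - sqrt(3)*z^4/48 + z^3*(-2 + sqrt(3))/24


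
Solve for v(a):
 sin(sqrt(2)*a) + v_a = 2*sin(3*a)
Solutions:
 v(a) = C1 - 2*cos(3*a)/3 + sqrt(2)*cos(sqrt(2)*a)/2


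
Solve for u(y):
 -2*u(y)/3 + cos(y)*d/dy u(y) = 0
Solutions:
 u(y) = C1*(sin(y) + 1)^(1/3)/(sin(y) - 1)^(1/3)


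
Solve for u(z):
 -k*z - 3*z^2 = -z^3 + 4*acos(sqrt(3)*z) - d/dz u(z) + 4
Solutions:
 u(z) = C1 + k*z^2/2 - z^4/4 + z^3 + 4*z*acos(sqrt(3)*z) + 4*z - 4*sqrt(3)*sqrt(1 - 3*z^2)/3


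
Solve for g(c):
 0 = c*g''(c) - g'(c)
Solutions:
 g(c) = C1 + C2*c^2


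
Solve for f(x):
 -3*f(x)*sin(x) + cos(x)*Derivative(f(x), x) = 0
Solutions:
 f(x) = C1/cos(x)^3


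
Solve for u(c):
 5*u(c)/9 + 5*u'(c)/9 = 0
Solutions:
 u(c) = C1*exp(-c)


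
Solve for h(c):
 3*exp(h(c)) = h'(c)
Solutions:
 h(c) = log(-1/(C1 + 3*c))


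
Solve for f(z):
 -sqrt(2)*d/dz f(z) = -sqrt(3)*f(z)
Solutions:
 f(z) = C1*exp(sqrt(6)*z/2)


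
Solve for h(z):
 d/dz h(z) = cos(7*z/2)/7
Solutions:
 h(z) = C1 + 2*sin(7*z/2)/49


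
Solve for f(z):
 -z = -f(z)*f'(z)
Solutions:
 f(z) = -sqrt(C1 + z^2)
 f(z) = sqrt(C1 + z^2)


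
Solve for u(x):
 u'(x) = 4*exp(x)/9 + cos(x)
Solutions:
 u(x) = C1 + 4*exp(x)/9 + sin(x)


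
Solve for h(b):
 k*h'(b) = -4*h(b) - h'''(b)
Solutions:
 h(b) = C1*exp(b*(2*k/((-3^(1/3) + 3^(5/6)*I)*(sqrt(3)*sqrt(k^3 + 108) + 18)^(1/3)) + 3^(1/3)*(sqrt(3)*sqrt(k^3 + 108) + 18)^(1/3)/6 - 3^(5/6)*I*(sqrt(3)*sqrt(k^3 + 108) + 18)^(1/3)/6)) + C2*exp(b*(-2*k/((3^(1/3) + 3^(5/6)*I)*(sqrt(3)*sqrt(k^3 + 108) + 18)^(1/3)) + 3^(1/3)*(sqrt(3)*sqrt(k^3 + 108) + 18)^(1/3)/6 + 3^(5/6)*I*(sqrt(3)*sqrt(k^3 + 108) + 18)^(1/3)/6)) + C3*exp(3^(1/3)*b*(3^(1/3)*k/(sqrt(3)*sqrt(k^3 + 108) + 18)^(1/3) - (sqrt(3)*sqrt(k^3 + 108) + 18)^(1/3))/3)


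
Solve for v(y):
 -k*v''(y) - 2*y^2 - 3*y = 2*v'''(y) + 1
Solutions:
 v(y) = C1 + C2*y + C3*exp(-k*y/2) - y^4/(6*k) + y^3*(-3 + 8/k)/(6*k) + y^2*(-1/2 + 3/k - 8/k^2)/k


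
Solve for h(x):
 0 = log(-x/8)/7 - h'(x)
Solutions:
 h(x) = C1 + x*log(-x)/7 + x*(-3*log(2) - 1)/7


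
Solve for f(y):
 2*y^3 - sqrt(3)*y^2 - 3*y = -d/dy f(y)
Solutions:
 f(y) = C1 - y^4/2 + sqrt(3)*y^3/3 + 3*y^2/2


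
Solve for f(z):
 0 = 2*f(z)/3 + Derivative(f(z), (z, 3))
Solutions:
 f(z) = C3*exp(-2^(1/3)*3^(2/3)*z/3) + (C1*sin(2^(1/3)*3^(1/6)*z/2) + C2*cos(2^(1/3)*3^(1/6)*z/2))*exp(2^(1/3)*3^(2/3)*z/6)


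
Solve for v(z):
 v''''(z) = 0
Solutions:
 v(z) = C1 + C2*z + C3*z^2 + C4*z^3


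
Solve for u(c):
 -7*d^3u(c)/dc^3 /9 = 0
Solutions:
 u(c) = C1 + C2*c + C3*c^2


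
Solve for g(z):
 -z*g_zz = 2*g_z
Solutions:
 g(z) = C1 + C2/z


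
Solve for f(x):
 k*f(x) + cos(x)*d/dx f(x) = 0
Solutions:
 f(x) = C1*exp(k*(log(sin(x) - 1) - log(sin(x) + 1))/2)


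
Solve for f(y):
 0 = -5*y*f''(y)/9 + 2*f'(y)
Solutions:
 f(y) = C1 + C2*y^(23/5)


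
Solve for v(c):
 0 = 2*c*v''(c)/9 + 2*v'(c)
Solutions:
 v(c) = C1 + C2/c^8


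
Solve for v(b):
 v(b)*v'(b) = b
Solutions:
 v(b) = -sqrt(C1 + b^2)
 v(b) = sqrt(C1 + b^2)


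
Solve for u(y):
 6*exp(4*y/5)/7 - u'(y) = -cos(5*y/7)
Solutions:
 u(y) = C1 + 15*exp(4*y/5)/14 + 7*sin(5*y/7)/5


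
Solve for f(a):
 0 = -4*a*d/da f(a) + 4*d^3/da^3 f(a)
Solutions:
 f(a) = C1 + Integral(C2*airyai(a) + C3*airybi(a), a)


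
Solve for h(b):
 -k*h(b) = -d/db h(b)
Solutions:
 h(b) = C1*exp(b*k)


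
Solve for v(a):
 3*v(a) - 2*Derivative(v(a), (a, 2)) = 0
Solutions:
 v(a) = C1*exp(-sqrt(6)*a/2) + C2*exp(sqrt(6)*a/2)


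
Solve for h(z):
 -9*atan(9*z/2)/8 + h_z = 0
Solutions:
 h(z) = C1 + 9*z*atan(9*z/2)/8 - log(81*z^2 + 4)/8


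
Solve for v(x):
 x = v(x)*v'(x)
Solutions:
 v(x) = -sqrt(C1 + x^2)
 v(x) = sqrt(C1 + x^2)


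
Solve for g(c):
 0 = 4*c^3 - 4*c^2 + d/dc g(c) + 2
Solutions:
 g(c) = C1 - c^4 + 4*c^3/3 - 2*c


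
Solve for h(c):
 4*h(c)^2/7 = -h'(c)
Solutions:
 h(c) = 7/(C1 + 4*c)


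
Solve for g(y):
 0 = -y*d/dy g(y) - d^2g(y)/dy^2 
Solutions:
 g(y) = C1 + C2*erf(sqrt(2)*y/2)


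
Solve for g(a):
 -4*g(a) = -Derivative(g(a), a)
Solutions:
 g(a) = C1*exp(4*a)


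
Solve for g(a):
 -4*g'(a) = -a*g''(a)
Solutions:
 g(a) = C1 + C2*a^5


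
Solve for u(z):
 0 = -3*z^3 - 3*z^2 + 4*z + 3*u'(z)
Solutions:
 u(z) = C1 + z^4/4 + z^3/3 - 2*z^2/3


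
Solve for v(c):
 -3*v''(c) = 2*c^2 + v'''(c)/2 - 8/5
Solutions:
 v(c) = C1 + C2*c + C3*exp(-6*c) - c^4/18 + c^3/27 + 67*c^2/270


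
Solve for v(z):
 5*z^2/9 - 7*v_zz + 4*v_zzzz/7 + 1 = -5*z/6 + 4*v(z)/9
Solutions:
 v(z) = C1*exp(-sqrt(6)*z*sqrt(147 + sqrt(22057))/12) + C2*exp(sqrt(6)*z*sqrt(147 + sqrt(22057))/12) + C3*sin(sqrt(6)*z*sqrt(-147 + sqrt(22057))/12) + C4*cos(sqrt(6)*z*sqrt(-147 + sqrt(22057))/12) + 5*z^2/4 + 15*z/8 - 297/8


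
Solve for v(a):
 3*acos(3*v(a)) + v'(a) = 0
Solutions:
 Integral(1/acos(3*_y), (_y, v(a))) = C1 - 3*a


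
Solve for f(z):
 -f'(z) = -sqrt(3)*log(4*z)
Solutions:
 f(z) = C1 + sqrt(3)*z*log(z) - sqrt(3)*z + 2*sqrt(3)*z*log(2)


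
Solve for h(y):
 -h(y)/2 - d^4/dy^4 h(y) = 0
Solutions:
 h(y) = (C1*sin(2^(1/4)*y/2) + C2*cos(2^(1/4)*y/2))*exp(-2^(1/4)*y/2) + (C3*sin(2^(1/4)*y/2) + C4*cos(2^(1/4)*y/2))*exp(2^(1/4)*y/2)


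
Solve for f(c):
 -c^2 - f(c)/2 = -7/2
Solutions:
 f(c) = 7 - 2*c^2


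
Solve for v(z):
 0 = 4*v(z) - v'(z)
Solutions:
 v(z) = C1*exp(4*z)


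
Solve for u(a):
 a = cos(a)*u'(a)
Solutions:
 u(a) = C1 + Integral(a/cos(a), a)


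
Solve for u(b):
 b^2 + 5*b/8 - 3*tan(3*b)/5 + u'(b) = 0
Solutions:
 u(b) = C1 - b^3/3 - 5*b^2/16 - log(cos(3*b))/5


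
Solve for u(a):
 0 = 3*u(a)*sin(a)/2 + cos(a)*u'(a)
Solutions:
 u(a) = C1*cos(a)^(3/2)


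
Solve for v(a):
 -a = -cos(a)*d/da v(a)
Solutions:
 v(a) = C1 + Integral(a/cos(a), a)


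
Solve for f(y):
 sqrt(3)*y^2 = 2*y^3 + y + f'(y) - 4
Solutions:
 f(y) = C1 - y^4/2 + sqrt(3)*y^3/3 - y^2/2 + 4*y


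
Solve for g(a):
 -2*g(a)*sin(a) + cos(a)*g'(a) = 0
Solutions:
 g(a) = C1/cos(a)^2


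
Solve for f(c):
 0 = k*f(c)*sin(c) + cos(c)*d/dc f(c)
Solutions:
 f(c) = C1*exp(k*log(cos(c)))


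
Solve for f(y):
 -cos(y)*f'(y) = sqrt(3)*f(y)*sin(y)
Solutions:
 f(y) = C1*cos(y)^(sqrt(3))


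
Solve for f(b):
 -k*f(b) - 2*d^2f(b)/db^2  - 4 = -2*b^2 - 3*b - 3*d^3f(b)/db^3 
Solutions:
 f(b) = C1*exp(b*(-2^(2/3)*(-243*k + sqrt((243*k + 16)^2 - 256) - 16)^(1/3) + 4 - 8*2^(1/3)/(-243*k + sqrt((243*k + 16)^2 - 256) - 16)^(1/3))/18) + C2*exp(b*(2^(2/3)*(-243*k + sqrt((243*k + 16)^2 - 256) - 16)^(1/3) - 2^(2/3)*sqrt(3)*I*(-243*k + sqrt((243*k + 16)^2 - 256) - 16)^(1/3) + 8 - 32*2^(1/3)/((-1 + sqrt(3)*I)*(-243*k + sqrt((243*k + 16)^2 - 256) - 16)^(1/3)))/36) + C3*exp(b*(2^(2/3)*(-243*k + sqrt((243*k + 16)^2 - 256) - 16)^(1/3) + 2^(2/3)*sqrt(3)*I*(-243*k + sqrt((243*k + 16)^2 - 256) - 16)^(1/3) + 8 + 32*2^(1/3)/((1 + sqrt(3)*I)*(-243*k + sqrt((243*k + 16)^2 - 256) - 16)^(1/3)))/36) + 2*b^2/k + 3*b/k - 4/k - 8/k^2


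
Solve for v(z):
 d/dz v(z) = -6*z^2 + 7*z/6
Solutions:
 v(z) = C1 - 2*z^3 + 7*z^2/12


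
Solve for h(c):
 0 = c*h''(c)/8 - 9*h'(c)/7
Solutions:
 h(c) = C1 + C2*c^(79/7)


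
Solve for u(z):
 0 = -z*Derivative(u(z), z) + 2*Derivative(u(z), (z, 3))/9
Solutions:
 u(z) = C1 + Integral(C2*airyai(6^(2/3)*z/2) + C3*airybi(6^(2/3)*z/2), z)


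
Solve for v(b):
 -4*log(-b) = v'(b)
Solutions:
 v(b) = C1 - 4*b*log(-b) + 4*b


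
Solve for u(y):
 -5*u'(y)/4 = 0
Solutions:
 u(y) = C1


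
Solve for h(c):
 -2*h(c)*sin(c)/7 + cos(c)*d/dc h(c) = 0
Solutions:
 h(c) = C1/cos(c)^(2/7)


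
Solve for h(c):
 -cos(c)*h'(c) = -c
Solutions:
 h(c) = C1 + Integral(c/cos(c), c)


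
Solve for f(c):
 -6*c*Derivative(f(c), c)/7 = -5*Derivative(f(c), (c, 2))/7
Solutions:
 f(c) = C1 + C2*erfi(sqrt(15)*c/5)


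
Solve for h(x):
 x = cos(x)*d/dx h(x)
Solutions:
 h(x) = C1 + Integral(x/cos(x), x)


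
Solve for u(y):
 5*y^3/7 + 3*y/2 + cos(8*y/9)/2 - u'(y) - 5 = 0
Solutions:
 u(y) = C1 + 5*y^4/28 + 3*y^2/4 - 5*y + 9*sin(8*y/9)/16


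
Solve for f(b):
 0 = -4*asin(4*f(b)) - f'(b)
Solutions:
 Integral(1/asin(4*_y), (_y, f(b))) = C1 - 4*b


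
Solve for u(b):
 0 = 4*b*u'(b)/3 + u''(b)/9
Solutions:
 u(b) = C1 + C2*erf(sqrt(6)*b)


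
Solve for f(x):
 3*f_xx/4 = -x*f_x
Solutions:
 f(x) = C1 + C2*erf(sqrt(6)*x/3)


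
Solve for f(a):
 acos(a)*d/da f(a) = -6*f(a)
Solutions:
 f(a) = C1*exp(-6*Integral(1/acos(a), a))


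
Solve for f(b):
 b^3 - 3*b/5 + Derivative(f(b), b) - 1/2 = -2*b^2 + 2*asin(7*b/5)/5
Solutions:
 f(b) = C1 - b^4/4 - 2*b^3/3 + 3*b^2/10 + 2*b*asin(7*b/5)/5 + b/2 + 2*sqrt(25 - 49*b^2)/35


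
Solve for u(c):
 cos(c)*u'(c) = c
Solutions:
 u(c) = C1 + Integral(c/cos(c), c)


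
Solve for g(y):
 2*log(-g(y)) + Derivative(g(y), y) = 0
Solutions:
 -li(-g(y)) = C1 - 2*y


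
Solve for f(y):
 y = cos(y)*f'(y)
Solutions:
 f(y) = C1 + Integral(y/cos(y), y)


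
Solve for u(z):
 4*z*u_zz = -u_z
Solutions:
 u(z) = C1 + C2*z^(3/4)


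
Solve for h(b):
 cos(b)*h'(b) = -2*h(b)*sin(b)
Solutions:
 h(b) = C1*cos(b)^2


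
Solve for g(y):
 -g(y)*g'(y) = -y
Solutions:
 g(y) = -sqrt(C1 + y^2)
 g(y) = sqrt(C1 + y^2)


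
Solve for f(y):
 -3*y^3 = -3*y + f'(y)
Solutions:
 f(y) = C1 - 3*y^4/4 + 3*y^2/2


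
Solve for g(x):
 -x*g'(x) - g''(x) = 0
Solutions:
 g(x) = C1 + C2*erf(sqrt(2)*x/2)


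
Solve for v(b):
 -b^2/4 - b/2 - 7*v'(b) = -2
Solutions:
 v(b) = C1 - b^3/84 - b^2/28 + 2*b/7


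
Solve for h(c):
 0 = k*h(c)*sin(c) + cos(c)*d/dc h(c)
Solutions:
 h(c) = C1*exp(k*log(cos(c)))


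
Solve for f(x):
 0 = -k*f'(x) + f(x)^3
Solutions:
 f(x) = -sqrt(2)*sqrt(-k/(C1*k + x))/2
 f(x) = sqrt(2)*sqrt(-k/(C1*k + x))/2


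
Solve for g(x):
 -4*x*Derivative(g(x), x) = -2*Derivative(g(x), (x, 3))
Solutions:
 g(x) = C1 + Integral(C2*airyai(2^(1/3)*x) + C3*airybi(2^(1/3)*x), x)


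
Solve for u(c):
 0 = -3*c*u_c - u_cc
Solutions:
 u(c) = C1 + C2*erf(sqrt(6)*c/2)


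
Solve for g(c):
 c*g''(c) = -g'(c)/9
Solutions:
 g(c) = C1 + C2*c^(8/9)


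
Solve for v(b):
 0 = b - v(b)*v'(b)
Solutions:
 v(b) = -sqrt(C1 + b^2)
 v(b) = sqrt(C1 + b^2)


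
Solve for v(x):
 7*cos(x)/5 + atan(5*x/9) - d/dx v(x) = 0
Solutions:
 v(x) = C1 + x*atan(5*x/9) - 9*log(25*x^2 + 81)/10 + 7*sin(x)/5


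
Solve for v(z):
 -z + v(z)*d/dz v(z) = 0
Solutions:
 v(z) = -sqrt(C1 + z^2)
 v(z) = sqrt(C1 + z^2)


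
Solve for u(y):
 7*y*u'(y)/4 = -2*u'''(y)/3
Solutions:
 u(y) = C1 + Integral(C2*airyai(-21^(1/3)*y/2) + C3*airybi(-21^(1/3)*y/2), y)


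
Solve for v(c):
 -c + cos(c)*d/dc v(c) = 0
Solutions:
 v(c) = C1 + Integral(c/cos(c), c)


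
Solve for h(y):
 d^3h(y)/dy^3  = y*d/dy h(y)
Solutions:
 h(y) = C1 + Integral(C2*airyai(y) + C3*airybi(y), y)


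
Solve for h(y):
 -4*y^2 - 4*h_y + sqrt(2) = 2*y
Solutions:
 h(y) = C1 - y^3/3 - y^2/4 + sqrt(2)*y/4


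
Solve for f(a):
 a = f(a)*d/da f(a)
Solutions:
 f(a) = -sqrt(C1 + a^2)
 f(a) = sqrt(C1 + a^2)


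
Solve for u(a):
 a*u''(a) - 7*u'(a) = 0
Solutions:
 u(a) = C1 + C2*a^8


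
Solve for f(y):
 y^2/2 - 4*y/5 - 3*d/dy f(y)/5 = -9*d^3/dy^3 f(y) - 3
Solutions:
 f(y) = C1 + C2*exp(-sqrt(15)*y/15) + C3*exp(sqrt(15)*y/15) + 5*y^3/18 - 2*y^2/3 + 30*y


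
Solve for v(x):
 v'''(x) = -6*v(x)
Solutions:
 v(x) = C3*exp(-6^(1/3)*x) + (C1*sin(2^(1/3)*3^(5/6)*x/2) + C2*cos(2^(1/3)*3^(5/6)*x/2))*exp(6^(1/3)*x/2)


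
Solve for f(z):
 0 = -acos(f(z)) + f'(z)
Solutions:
 Integral(1/acos(_y), (_y, f(z))) = C1 + z


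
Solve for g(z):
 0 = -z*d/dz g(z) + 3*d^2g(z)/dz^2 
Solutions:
 g(z) = C1 + C2*erfi(sqrt(6)*z/6)


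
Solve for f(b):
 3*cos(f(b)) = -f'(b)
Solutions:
 f(b) = pi - asin((C1 + exp(6*b))/(C1 - exp(6*b)))
 f(b) = asin((C1 + exp(6*b))/(C1 - exp(6*b)))


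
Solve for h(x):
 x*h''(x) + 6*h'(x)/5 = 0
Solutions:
 h(x) = C1 + C2/x^(1/5)


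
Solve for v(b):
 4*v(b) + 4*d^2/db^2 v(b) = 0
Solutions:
 v(b) = C1*sin(b) + C2*cos(b)


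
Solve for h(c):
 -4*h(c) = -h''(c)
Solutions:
 h(c) = C1*exp(-2*c) + C2*exp(2*c)


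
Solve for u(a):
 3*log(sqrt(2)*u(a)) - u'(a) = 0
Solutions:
 -2*Integral(1/(2*log(_y) + log(2)), (_y, u(a)))/3 = C1 - a


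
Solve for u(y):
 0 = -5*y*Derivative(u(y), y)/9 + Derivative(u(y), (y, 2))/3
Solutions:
 u(y) = C1 + C2*erfi(sqrt(30)*y/6)


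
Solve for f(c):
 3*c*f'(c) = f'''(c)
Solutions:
 f(c) = C1 + Integral(C2*airyai(3^(1/3)*c) + C3*airybi(3^(1/3)*c), c)


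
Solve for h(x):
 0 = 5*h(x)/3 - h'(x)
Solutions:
 h(x) = C1*exp(5*x/3)


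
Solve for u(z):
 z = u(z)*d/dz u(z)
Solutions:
 u(z) = -sqrt(C1 + z^2)
 u(z) = sqrt(C1 + z^2)


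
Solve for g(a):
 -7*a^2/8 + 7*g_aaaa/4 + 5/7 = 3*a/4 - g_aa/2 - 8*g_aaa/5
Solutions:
 g(a) = C1 + C2*a + 7*a^4/48 - 97*a^3/60 + 12153*a^2/1400 + (C3*sin(sqrt(94)*a/35) + C4*cos(sqrt(94)*a/35))*exp(-16*a/35)


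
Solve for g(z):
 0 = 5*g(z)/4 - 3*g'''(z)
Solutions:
 g(z) = C3*exp(90^(1/3)*z/6) + (C1*sin(10^(1/3)*3^(1/6)*z/4) + C2*cos(10^(1/3)*3^(1/6)*z/4))*exp(-90^(1/3)*z/12)


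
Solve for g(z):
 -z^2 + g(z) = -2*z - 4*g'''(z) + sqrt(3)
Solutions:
 g(z) = C3*exp(-2^(1/3)*z/2) + z^2 - 2*z + (C1*sin(2^(1/3)*sqrt(3)*z/4) + C2*cos(2^(1/3)*sqrt(3)*z/4))*exp(2^(1/3)*z/4) + sqrt(3)


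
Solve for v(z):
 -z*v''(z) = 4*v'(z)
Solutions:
 v(z) = C1 + C2/z^3


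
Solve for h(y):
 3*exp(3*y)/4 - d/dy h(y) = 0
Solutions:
 h(y) = C1 + exp(3*y)/4


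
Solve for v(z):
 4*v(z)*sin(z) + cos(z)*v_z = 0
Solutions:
 v(z) = C1*cos(z)^4


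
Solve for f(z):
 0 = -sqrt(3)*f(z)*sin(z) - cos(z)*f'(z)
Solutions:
 f(z) = C1*cos(z)^(sqrt(3))


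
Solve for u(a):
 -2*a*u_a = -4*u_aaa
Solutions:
 u(a) = C1 + Integral(C2*airyai(2^(2/3)*a/2) + C3*airybi(2^(2/3)*a/2), a)


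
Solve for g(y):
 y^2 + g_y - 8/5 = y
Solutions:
 g(y) = C1 - y^3/3 + y^2/2 + 8*y/5


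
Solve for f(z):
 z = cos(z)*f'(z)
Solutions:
 f(z) = C1 + Integral(z/cos(z), z)


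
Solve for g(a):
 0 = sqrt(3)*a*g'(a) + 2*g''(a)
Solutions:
 g(a) = C1 + C2*erf(3^(1/4)*a/2)


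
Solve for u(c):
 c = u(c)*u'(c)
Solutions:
 u(c) = -sqrt(C1 + c^2)
 u(c) = sqrt(C1 + c^2)


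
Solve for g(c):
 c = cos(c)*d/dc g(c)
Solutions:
 g(c) = C1 + Integral(c/cos(c), c)


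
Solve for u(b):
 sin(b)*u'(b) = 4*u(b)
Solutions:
 u(b) = C1*(cos(b)^2 - 2*cos(b) + 1)/(cos(b)^2 + 2*cos(b) + 1)


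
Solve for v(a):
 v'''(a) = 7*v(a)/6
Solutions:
 v(a) = C3*exp(6^(2/3)*7^(1/3)*a/6) + (C1*sin(2^(2/3)*3^(1/6)*7^(1/3)*a/4) + C2*cos(2^(2/3)*3^(1/6)*7^(1/3)*a/4))*exp(-6^(2/3)*7^(1/3)*a/12)


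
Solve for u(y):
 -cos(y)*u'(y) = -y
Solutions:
 u(y) = C1 + Integral(y/cos(y), y)


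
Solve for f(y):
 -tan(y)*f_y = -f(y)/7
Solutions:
 f(y) = C1*sin(y)^(1/7)


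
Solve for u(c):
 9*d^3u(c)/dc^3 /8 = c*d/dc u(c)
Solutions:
 u(c) = C1 + Integral(C2*airyai(2*3^(1/3)*c/3) + C3*airybi(2*3^(1/3)*c/3), c)


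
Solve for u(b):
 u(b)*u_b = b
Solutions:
 u(b) = -sqrt(C1 + b^2)
 u(b) = sqrt(C1 + b^2)


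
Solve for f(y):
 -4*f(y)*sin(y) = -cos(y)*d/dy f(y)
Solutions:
 f(y) = C1/cos(y)^4


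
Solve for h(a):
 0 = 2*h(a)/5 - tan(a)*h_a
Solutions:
 h(a) = C1*sin(a)^(2/5)


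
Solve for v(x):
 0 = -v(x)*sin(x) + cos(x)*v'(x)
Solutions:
 v(x) = C1/cos(x)


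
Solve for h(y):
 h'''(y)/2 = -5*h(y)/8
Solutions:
 h(y) = C3*exp(-10^(1/3)*y/2) + (C1*sin(10^(1/3)*sqrt(3)*y/4) + C2*cos(10^(1/3)*sqrt(3)*y/4))*exp(10^(1/3)*y/4)


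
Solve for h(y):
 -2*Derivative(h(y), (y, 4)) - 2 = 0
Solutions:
 h(y) = C1 + C2*y + C3*y^2 + C4*y^3 - y^4/24


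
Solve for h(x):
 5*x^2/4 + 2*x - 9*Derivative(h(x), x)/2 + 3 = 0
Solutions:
 h(x) = C1 + 5*x^3/54 + 2*x^2/9 + 2*x/3


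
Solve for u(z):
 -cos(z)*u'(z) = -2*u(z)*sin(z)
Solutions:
 u(z) = C1/cos(z)^2


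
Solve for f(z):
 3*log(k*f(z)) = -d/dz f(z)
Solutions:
 li(k*f(z))/k = C1 - 3*z


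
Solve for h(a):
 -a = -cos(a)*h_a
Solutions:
 h(a) = C1 + Integral(a/cos(a), a)


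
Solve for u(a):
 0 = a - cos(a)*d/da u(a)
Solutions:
 u(a) = C1 + Integral(a/cos(a), a)


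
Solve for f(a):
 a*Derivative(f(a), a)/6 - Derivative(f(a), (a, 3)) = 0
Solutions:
 f(a) = C1 + Integral(C2*airyai(6^(2/3)*a/6) + C3*airybi(6^(2/3)*a/6), a)


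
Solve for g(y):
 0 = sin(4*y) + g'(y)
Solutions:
 g(y) = C1 + cos(4*y)/4


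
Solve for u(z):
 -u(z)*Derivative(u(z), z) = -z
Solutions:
 u(z) = -sqrt(C1 + z^2)
 u(z) = sqrt(C1 + z^2)


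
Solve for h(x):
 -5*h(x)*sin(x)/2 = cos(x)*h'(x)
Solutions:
 h(x) = C1*cos(x)^(5/2)


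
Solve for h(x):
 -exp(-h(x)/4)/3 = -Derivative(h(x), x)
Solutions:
 h(x) = 4*log(C1 + x/12)


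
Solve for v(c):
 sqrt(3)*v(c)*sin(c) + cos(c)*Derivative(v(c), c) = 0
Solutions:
 v(c) = C1*cos(c)^(sqrt(3))


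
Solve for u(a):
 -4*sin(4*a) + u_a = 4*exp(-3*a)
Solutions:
 u(a) = C1 - cos(4*a) - 4*exp(-3*a)/3


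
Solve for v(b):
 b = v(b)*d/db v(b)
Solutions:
 v(b) = -sqrt(C1 + b^2)
 v(b) = sqrt(C1 + b^2)


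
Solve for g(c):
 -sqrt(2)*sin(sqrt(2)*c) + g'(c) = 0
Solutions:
 g(c) = C1 - cos(sqrt(2)*c)


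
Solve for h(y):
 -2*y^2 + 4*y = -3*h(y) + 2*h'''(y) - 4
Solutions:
 h(y) = C3*exp(2^(2/3)*3^(1/3)*y/2) + 2*y^2/3 - 4*y/3 + (C1*sin(2^(2/3)*3^(5/6)*y/4) + C2*cos(2^(2/3)*3^(5/6)*y/4))*exp(-2^(2/3)*3^(1/3)*y/4) - 4/3


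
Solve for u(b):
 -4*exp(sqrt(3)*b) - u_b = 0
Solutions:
 u(b) = C1 - 4*sqrt(3)*exp(sqrt(3)*b)/3


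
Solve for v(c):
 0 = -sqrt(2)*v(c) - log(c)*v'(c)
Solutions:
 v(c) = C1*exp(-sqrt(2)*li(c))


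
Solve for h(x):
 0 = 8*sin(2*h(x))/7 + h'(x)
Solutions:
 8*x/7 + log(cos(2*h(x)) - 1)/4 - log(cos(2*h(x)) + 1)/4 = C1


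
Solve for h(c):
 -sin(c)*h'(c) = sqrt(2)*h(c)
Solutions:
 h(c) = C1*(cos(c) + 1)^(sqrt(2)/2)/(cos(c) - 1)^(sqrt(2)/2)


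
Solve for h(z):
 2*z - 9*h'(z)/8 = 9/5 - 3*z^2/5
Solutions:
 h(z) = C1 + 8*z^3/45 + 8*z^2/9 - 8*z/5


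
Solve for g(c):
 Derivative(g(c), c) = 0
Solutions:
 g(c) = C1


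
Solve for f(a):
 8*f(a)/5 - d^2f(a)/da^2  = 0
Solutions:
 f(a) = C1*exp(-2*sqrt(10)*a/5) + C2*exp(2*sqrt(10)*a/5)


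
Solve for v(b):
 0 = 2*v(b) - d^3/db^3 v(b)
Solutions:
 v(b) = C3*exp(2^(1/3)*b) + (C1*sin(2^(1/3)*sqrt(3)*b/2) + C2*cos(2^(1/3)*sqrt(3)*b/2))*exp(-2^(1/3)*b/2)


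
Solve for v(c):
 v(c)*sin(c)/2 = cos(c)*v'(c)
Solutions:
 v(c) = C1/sqrt(cos(c))


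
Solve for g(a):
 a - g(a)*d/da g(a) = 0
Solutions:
 g(a) = -sqrt(C1 + a^2)
 g(a) = sqrt(C1 + a^2)


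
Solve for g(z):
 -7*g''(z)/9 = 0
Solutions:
 g(z) = C1 + C2*z


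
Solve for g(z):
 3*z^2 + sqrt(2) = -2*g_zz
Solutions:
 g(z) = C1 + C2*z - z^4/8 - sqrt(2)*z^2/4


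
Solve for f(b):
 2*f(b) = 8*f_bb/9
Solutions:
 f(b) = C1*exp(-3*b/2) + C2*exp(3*b/2)


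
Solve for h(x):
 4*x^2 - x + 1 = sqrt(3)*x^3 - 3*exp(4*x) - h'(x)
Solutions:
 h(x) = C1 + sqrt(3)*x^4/4 - 4*x^3/3 + x^2/2 - x - 3*exp(4*x)/4


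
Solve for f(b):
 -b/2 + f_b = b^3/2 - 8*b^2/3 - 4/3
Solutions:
 f(b) = C1 + b^4/8 - 8*b^3/9 + b^2/4 - 4*b/3


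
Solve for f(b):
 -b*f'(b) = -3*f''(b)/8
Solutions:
 f(b) = C1 + C2*erfi(2*sqrt(3)*b/3)


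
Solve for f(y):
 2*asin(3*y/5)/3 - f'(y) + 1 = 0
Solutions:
 f(y) = C1 + 2*y*asin(3*y/5)/3 + y + 2*sqrt(25 - 9*y^2)/9


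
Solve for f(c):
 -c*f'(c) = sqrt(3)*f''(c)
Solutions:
 f(c) = C1 + C2*erf(sqrt(2)*3^(3/4)*c/6)


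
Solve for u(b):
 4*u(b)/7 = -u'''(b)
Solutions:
 u(b) = C3*exp(-14^(2/3)*b/7) + (C1*sin(14^(2/3)*sqrt(3)*b/14) + C2*cos(14^(2/3)*sqrt(3)*b/14))*exp(14^(2/3)*b/14)


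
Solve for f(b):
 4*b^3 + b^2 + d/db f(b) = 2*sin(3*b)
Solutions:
 f(b) = C1 - b^4 - b^3/3 - 2*cos(3*b)/3


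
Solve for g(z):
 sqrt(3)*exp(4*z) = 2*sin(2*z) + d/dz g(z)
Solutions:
 g(z) = C1 + sqrt(3)*exp(4*z)/4 + cos(2*z)


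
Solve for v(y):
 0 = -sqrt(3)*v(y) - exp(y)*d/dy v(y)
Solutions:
 v(y) = C1*exp(sqrt(3)*exp(-y))


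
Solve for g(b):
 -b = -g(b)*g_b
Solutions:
 g(b) = -sqrt(C1 + b^2)
 g(b) = sqrt(C1 + b^2)


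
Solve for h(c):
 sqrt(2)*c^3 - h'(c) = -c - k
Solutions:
 h(c) = C1 + sqrt(2)*c^4/4 + c^2/2 + c*k


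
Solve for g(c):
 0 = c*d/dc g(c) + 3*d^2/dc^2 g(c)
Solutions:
 g(c) = C1 + C2*erf(sqrt(6)*c/6)


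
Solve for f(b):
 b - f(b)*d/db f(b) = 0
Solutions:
 f(b) = -sqrt(C1 + b^2)
 f(b) = sqrt(C1 + b^2)


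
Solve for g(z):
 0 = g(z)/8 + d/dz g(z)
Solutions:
 g(z) = C1*exp(-z/8)


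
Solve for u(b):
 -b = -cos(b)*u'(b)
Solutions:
 u(b) = C1 + Integral(b/cos(b), b)


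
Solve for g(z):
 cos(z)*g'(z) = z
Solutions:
 g(z) = C1 + Integral(z/cos(z), z)


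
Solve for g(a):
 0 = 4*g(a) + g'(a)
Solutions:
 g(a) = C1*exp(-4*a)


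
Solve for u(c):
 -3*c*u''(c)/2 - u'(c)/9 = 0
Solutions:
 u(c) = C1 + C2*c^(25/27)


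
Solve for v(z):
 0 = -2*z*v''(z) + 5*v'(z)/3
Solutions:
 v(z) = C1 + C2*z^(11/6)


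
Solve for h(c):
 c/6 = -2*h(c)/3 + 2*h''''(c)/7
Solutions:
 h(c) = C1*exp(-3^(3/4)*7^(1/4)*c/3) + C2*exp(3^(3/4)*7^(1/4)*c/3) + C3*sin(3^(3/4)*7^(1/4)*c/3) + C4*cos(3^(3/4)*7^(1/4)*c/3) - c/4


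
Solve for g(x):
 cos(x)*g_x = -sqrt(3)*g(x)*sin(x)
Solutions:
 g(x) = C1*cos(x)^(sqrt(3))


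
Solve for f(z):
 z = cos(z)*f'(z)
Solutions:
 f(z) = C1 + Integral(z/cos(z), z)


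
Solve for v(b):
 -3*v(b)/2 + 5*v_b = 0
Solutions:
 v(b) = C1*exp(3*b/10)


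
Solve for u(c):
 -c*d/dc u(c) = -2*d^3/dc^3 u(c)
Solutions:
 u(c) = C1 + Integral(C2*airyai(2^(2/3)*c/2) + C3*airybi(2^(2/3)*c/2), c)


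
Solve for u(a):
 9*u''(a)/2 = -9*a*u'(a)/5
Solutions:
 u(a) = C1 + C2*erf(sqrt(5)*a/5)


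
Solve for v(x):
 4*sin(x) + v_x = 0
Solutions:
 v(x) = C1 + 4*cos(x)


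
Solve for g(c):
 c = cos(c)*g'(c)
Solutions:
 g(c) = C1 + Integral(c/cos(c), c)


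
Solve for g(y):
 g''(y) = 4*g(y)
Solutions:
 g(y) = C1*exp(-2*y) + C2*exp(2*y)


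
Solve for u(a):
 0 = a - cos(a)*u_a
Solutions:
 u(a) = C1 + Integral(a/cos(a), a)


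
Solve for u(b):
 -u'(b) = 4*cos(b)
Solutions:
 u(b) = C1 - 4*sin(b)


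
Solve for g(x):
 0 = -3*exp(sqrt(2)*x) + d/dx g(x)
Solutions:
 g(x) = C1 + 3*sqrt(2)*exp(sqrt(2)*x)/2


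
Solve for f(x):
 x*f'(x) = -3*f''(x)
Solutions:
 f(x) = C1 + C2*erf(sqrt(6)*x/6)


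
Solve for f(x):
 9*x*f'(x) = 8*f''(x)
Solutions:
 f(x) = C1 + C2*erfi(3*x/4)


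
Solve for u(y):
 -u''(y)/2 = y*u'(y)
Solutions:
 u(y) = C1 + C2*erf(y)


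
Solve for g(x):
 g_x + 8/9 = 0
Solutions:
 g(x) = C1 - 8*x/9


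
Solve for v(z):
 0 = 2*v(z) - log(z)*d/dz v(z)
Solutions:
 v(z) = C1*exp(2*li(z))


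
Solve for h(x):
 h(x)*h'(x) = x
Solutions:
 h(x) = -sqrt(C1 + x^2)
 h(x) = sqrt(C1 + x^2)


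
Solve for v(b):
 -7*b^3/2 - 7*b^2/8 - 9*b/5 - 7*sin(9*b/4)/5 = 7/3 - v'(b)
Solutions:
 v(b) = C1 + 7*b^4/8 + 7*b^3/24 + 9*b^2/10 + 7*b/3 - 28*cos(9*b/4)/45


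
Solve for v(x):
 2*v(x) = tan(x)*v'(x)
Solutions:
 v(x) = C1*sin(x)^2


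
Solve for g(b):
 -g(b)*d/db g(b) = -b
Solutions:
 g(b) = -sqrt(C1 + b^2)
 g(b) = sqrt(C1 + b^2)


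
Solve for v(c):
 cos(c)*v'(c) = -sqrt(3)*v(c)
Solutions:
 v(c) = C1*(sin(c) - 1)^(sqrt(3)/2)/(sin(c) + 1)^(sqrt(3)/2)


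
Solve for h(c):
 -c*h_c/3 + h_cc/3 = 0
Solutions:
 h(c) = C1 + C2*erfi(sqrt(2)*c/2)


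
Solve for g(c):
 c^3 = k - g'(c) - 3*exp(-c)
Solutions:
 g(c) = C1 - c^4/4 + c*k + 3*exp(-c)


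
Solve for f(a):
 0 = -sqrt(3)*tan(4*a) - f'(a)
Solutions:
 f(a) = C1 + sqrt(3)*log(cos(4*a))/4


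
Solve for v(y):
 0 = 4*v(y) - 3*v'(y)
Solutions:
 v(y) = C1*exp(4*y/3)


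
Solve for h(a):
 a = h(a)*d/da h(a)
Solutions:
 h(a) = -sqrt(C1 + a^2)
 h(a) = sqrt(C1 + a^2)


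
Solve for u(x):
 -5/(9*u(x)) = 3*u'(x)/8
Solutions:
 u(x) = -sqrt(C1 - 240*x)/9
 u(x) = sqrt(C1 - 240*x)/9


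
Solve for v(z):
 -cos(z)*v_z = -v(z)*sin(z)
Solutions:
 v(z) = C1/cos(z)


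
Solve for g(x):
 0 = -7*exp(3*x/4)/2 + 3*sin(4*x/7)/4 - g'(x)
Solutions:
 g(x) = C1 - 14*exp(3*x/4)/3 - 21*cos(4*x/7)/16


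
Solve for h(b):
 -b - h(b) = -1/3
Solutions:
 h(b) = 1/3 - b


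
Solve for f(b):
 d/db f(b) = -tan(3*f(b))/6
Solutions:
 f(b) = -asin(C1*exp(-b/2))/3 + pi/3
 f(b) = asin(C1*exp(-b/2))/3
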